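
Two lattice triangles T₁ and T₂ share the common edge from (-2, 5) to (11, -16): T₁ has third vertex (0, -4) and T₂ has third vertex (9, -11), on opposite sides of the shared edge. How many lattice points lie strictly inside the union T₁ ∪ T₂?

The union is the simple quadrilateral with vertices (-2, 5), (0, -4), (11, -16), (9, -11) in order.
The shoelace formula gives twice the area as |((-2)·(-4) − 0·5) + (0·(-16) − 11·(-4)) + (11·(-11) − 9·(-16)) + (9·5 − (-2)·(-11))| = 98, so the area is 49.
Summing gcd(|Δx|,|Δy|) over the edges gives the boundary count: gcd(2,9) + gcd(11,12) + gcd(2,5) + gcd(11,16) = 1+1+1+1 = 4.
By Pick's theorem I = A − B/2 + 1 = 49 − 4/2 + 1 = 48.

48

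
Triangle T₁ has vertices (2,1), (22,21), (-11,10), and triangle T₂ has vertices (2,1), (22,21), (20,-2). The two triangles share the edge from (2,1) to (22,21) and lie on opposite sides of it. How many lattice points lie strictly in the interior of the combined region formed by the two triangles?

The union is the simple quadrilateral with vertices (2,1), (-11,10), (22,21), (20,-2) in order.
The shoelace formula gives twice the area as |(2·10 − (-11)·1) + ((-11)·21 − 22·10) + (22·(-2) − 20·21) + (20·1 − 2·(-2))| = 860, so the area is 430.
Along each edge there are gcd(|Δx|,|Δy|)+1 lattice points, so counting each shared vertex once the boundary has gcd(13,9) + gcd(33,11) + gcd(2,23) + gcd(18,3) = 1+11+1+3 = 16.
By Pick's theorem I = A − B/2 + 1 = 430 − 16/2 + 1 = 423.

423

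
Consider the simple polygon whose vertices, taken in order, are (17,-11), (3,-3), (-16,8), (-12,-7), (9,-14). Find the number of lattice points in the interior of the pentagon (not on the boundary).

The shoelace formula gives twice the area as |(17·(-3) − 3·(-11)) + (3·8 − (-16)·(-3)) + ((-16)·(-7) − (-12)·8) + ((-12)·(-14) − 9·(-7)) + (9·(-11) − 17·(-14))| = 536, so the area is 268.
The number of boundary lattice points is Σ gcd(|Δx|,|Δy|) = gcd(14,8) + gcd(19,11) + gcd(4,15) + gcd(21,7) + gcd(8,3) = 2+1+1+7+1 = 12.
By Pick's theorem A = I + B/2 − 1, so I = 268 − 12/2 + 1 = 263.

263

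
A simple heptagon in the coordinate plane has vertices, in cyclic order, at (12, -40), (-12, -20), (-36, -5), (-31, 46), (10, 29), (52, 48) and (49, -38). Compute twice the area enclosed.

11410

By the shoelace formula, twice the signed area is |(12·(-20) − (-12)·(-40)) + ((-12)·(-5) − (-36)·(-20)) + ((-36)·46 − (-31)·(-5)) + ((-31)·29 − 10·46) + (10·48 − 52·29) + (52·(-38) − 49·48) + (49·(-40) − 12·(-38))| = 11410, so the area is 5705.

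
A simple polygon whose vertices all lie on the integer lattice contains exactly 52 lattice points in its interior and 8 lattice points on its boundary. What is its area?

55

By Pick's theorem, A = I + B/2 − 1 = 52 + 8/2 − 1 = 55.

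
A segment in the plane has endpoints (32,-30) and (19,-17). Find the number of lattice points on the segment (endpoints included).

The number of lattice points on a segment between lattice points is gcd(|Δx|,|Δy|) + 1 = gcd(13,13) + 1 = 13 + 1 = 14.

14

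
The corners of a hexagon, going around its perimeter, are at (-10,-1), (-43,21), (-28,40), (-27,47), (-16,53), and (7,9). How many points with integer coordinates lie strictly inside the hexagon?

The shoelace formula gives twice the area as |[(-10)·21 − (-43)·(-1)] + [(-43)·40 − (-28)·21] + [(-28)·47 − (-27)·40] + [(-27)·53 − (-16)·47] + [(-16)·9 − 7·53] + [7·(-1) − (-10)·9]| = 2732, so the area is 1366.
The number of boundary lattice points is Σ gcd(|Δx|,|Δy|) = gcd(33,22) + gcd(15,19) + gcd(1,7) + gcd(11,6) + gcd(23,44) + gcd(17,10) = 11+1+1+1+1+1 = 16.
Pick's theorem gives I = A − B/2 + 1 = 1366 − 16/2 + 1 = 1359.

1359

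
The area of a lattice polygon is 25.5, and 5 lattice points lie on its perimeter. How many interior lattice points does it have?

24

Pick's theorem A = I + B/2 − 1 rearranges to I = A − B/2 + 1 = 25.5 − 5/2 + 1 = 24.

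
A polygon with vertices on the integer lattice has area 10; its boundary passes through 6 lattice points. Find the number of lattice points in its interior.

8

From Pick's theorem, I = A − B/2 + 1 = 10 − 6/2 + 1 = 8.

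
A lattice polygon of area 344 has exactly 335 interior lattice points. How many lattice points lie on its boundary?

20

Pick's theorem gives A = I + B/2 − 1, so B = 2(A − I + 1) = 2(344 − 335 + 1) = 20.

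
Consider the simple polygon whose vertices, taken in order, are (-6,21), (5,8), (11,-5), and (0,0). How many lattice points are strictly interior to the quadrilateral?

Using the shoelace formula, 2A = |[(-6)·8 − 5·21] + [5·(-5) − 11·8] + [11·0 − 0·(-5)] + [0·21 − (-6)·0]| = 266, so the area is 133.
The number of boundary lattice points is Σ gcd(|Δx|,|Δy|) = gcd(11,13) + gcd(6,13) + gcd(11,5) + gcd(6,21) = 1+1+1+3 = 6.
By Pick's theorem A = I + B/2 − 1, so I = 133 − 6/2 + 1 = 131.

131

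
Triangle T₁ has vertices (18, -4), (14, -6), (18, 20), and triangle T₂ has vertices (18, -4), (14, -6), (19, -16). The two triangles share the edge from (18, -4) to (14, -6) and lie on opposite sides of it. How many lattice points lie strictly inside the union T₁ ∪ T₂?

The union is the simple quadrilateral with vertices (18, -4), (18, 20), (14, -6), (19, -16) in order.
The shoelace formula gives twice the area as |[18·20 − 18·(-4)] + [18·(-6) − 14·20] + [14·(-16) − 19·(-6)] + [19·(-4) − 18·(-16)]| = 146, so the area is 73.
Summing gcd(|Δx|,|Δy|) over the edges gives the boundary count: gcd(0,24) + gcd(4,26) + gcd(5,10) + gcd(1,12) = 24+2+5+1 = 32.
By Pick's theorem I = A − B/2 + 1 = 73 − 32/2 + 1 = 58.

58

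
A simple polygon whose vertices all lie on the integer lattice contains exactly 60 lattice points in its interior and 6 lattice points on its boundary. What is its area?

62

Pick's theorem states A = I + B/2 − 1, so A = 60 + 6/2 − 1 = 62.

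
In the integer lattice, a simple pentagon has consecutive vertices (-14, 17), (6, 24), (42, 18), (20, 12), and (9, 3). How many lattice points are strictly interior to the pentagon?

Using the shoelace formula, 2A = |((-14)·24 − 6·17) + (6·18 − 42·24) + (42·12 − 20·18) + (20·3 − 9·12) + (9·17 − (-14)·3)| = 1047, so the area is 1047/2.
Along each edge there are gcd(|Δx|,|Δy|)+1 lattice points, so counting each shared vertex once the boundary has gcd(20,7) + gcd(36,6) + gcd(22,6) + gcd(11,9) + gcd(23,14) = 1+6+2+1+1 = 11.
By Pick's theorem A = I + B/2 − 1, so I = 1047/2 − 11/2 + 1 = 519.

519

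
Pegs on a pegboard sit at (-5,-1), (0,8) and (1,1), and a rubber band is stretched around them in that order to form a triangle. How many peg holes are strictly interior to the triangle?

The shoelace formula gives twice the area as |[(-5)·8 − 0·(-1)] + [0·1 − 1·8] + [1·(-1) − (-5)·1]| = 44, so the area is 22.
Along each edge there are gcd(|Δx|,|Δy|)+1 lattice points, so counting each shared vertex once the boundary has gcd(5,9) + gcd(1,7) + gcd(6,2) = 1+1+2 = 4.
Pick's theorem gives I = A − B/2 + 1 = 22 − 4/2 + 1 = 21.

21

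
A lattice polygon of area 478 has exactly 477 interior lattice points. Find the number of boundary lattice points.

4

Pick's theorem gives A = I + B/2 − 1, so B = 2(A − I + 1) = 2(478 − 477 + 1) = 4.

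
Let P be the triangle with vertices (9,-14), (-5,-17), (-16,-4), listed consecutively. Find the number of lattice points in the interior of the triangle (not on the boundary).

Using the shoelace formula, 2A = |[9·(-17) − (-5)·(-14)] + [(-5)·(-4) − (-16)·(-17)] + [(-16)·(-14) − 9·(-4)]| = 215, so the area is 107.5.
Along each edge there are gcd(|Δx|,|Δy|)+1 lattice points, so counting each shared vertex once the boundary has gcd(14,3) + gcd(11,13) + gcd(25,10) = 1+1+5 = 7.
By Pick's theorem A = I + B/2 − 1, so I = 107.5 − 7/2 + 1 = 105.

105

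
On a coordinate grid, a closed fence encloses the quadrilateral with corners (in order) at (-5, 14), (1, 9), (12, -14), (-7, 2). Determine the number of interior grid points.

The shoelace formula gives twice the area as |((-5)·9 − 1·14) + (1·(-14) − 12·9) + (12·2 − (-7)·(-14)) + ((-7)·14 − (-5)·2)| = 343, so the area is 343/2.
The number of boundary lattice points is Σ gcd(|Δx|,|Δy|) = gcd(6,5) + gcd(11,23) + gcd(19,16) + gcd(2,12) = 1+1+1+2 = 5.
By Pick's theorem A = I + B/2 − 1, so I = 343/2 − 5/2 + 1 = 170.

170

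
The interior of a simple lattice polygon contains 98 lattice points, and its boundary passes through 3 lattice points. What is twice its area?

Pick's theorem states A = I + B/2 − 1, so A = 98 + 3/2 − 1 = 197/2.
Hence 2A = 197.

197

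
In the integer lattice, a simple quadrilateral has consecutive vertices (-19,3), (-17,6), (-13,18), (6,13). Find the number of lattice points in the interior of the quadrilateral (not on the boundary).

Using the shoelace formula, 2A = |[(-19)·6 − (-17)·3] + [(-17)·18 − (-13)·6] + [(-13)·13 − 6·18] + [6·3 − (-19)·13]| = 303, so the area is 151.5.
Summing gcd(|Δx|,|Δy|) over the edges gives the boundary count: gcd(2,3) + gcd(4,12) + gcd(19,5) + gcd(25,10) = 1+4+1+5 = 11.
Pick's theorem gives I = A − B/2 + 1 = 151.5 − 11/2 + 1 = 147.

147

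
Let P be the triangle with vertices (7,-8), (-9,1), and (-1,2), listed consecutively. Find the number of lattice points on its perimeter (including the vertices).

Summing gcd(|Δx|,|Δy|) over the edges gives the boundary count: gcd(16,9) + gcd(8,1) + gcd(8,10) = 1+1+2 = 4.

4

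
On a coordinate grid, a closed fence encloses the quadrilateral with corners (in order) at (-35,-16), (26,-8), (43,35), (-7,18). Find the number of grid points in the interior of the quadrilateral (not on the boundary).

1854

By the shoelace formula, twice the signed area is |[(-35)·(-8) − 26·(-16)] + [26·35 − 43·(-8)] + [43·18 − (-7)·35] + [(-7)·(-16) − (-35)·18]| = 3711, so the area is 1855.5.
Summing gcd(|Δx|,|Δy|) over the edges gives the boundary count: gcd(61,8) + gcd(17,43) + gcd(50,17) + gcd(28,34) = 1+1+1+2 = 5.
By Pick's theorem A = I + B/2 − 1, so I = 1855.5 − 5/2 + 1 = 1854.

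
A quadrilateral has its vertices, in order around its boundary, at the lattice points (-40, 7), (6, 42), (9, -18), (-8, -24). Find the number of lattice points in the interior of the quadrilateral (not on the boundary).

1790

Using the shoelace formula, 2A = |((-40)·42 − 6·7) + (6·(-18) − 9·42) + (9·(-24) − (-8)·(-18)) + ((-8)·7 − (-40)·(-24))| = 3584, so the area is 1792.
Along each edge there are gcd(|Δx|,|Δy|)+1 lattice points, so counting each shared vertex once the boundary has gcd(46,35) + gcd(3,60) + gcd(17,6) + gcd(32,31) = 1+3+1+1 = 6.
Pick's theorem gives I = A − B/2 + 1 = 1792 − 6/2 + 1 = 1790.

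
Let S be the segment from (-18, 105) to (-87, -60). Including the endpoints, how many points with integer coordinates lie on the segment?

The number of lattice points on a segment between lattice points is gcd(|Δx|,|Δy|) + 1 = gcd(69,165) + 1 = 3 + 1 = 4.

4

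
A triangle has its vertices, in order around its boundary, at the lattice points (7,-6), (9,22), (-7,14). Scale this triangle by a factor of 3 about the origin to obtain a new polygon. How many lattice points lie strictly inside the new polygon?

1927

Using the shoelace formula, 2A = |[7·22 − 9·(-6)] + [9·14 − (-7)·22] + [(-7)·(-6) − 7·14]| = 432, so the area is 216.
Along each edge there are gcd(|Δx|,|Δy|)+1 lattice points, so counting each shared vertex once the boundary has gcd(2,28) + gcd(16,8) + gcd(14,20) = 2+8+2 = 12.
Scaling by 3 multiplies the area by 3² = 9 (so the new area is 1944) and multiplies the boundary lattice-point count by 3, giving 36.
By Pick's theorem, the interior count of the dilated polygon is 1944 − 36/2 + 1 = 1927.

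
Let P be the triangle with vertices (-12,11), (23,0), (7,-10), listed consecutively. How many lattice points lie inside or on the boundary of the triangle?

266

By the shoelace formula, twice the signed area is |((-12)·0 − 23·11) + (23·(-10) − 7·0) + (7·11 − (-12)·(-10))| = 526, so the area is 263.
Along each edge there are gcd(|Δx|,|Δy|)+1 lattice points, so counting each shared vertex once the boundary has gcd(35,11) + gcd(16,10) + gcd(19,21) = 1+2+1 = 4.
Pick's theorem gives I = A − B/2 + 1 = 263 − 4/2 + 1 = 262, so the closed region contains I + B = 262 + 4 = 266 lattice points.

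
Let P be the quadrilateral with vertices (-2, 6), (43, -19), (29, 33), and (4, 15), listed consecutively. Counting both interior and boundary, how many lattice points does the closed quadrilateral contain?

Using the shoelace formula, 2A = |((-2)·(-19) − 43·6) + (43·33 − 29·(-19)) + (29·15 − 4·33) + (4·6 − (-2)·15)| = 2107, so the area is 2107/2.
The number of boundary lattice points is Σ gcd(|Δx|,|Δy|) = gcd(45,25) + gcd(14,52) + gcd(25,18) + gcd(6,9) = 5+2+1+3 = 11.
Pick's theorem gives I = A − B/2 + 1 = 2107/2 − 11/2 + 1 = 1049, so the closed region contains I + B = 1049 + 11 = 1060 lattice points.

1060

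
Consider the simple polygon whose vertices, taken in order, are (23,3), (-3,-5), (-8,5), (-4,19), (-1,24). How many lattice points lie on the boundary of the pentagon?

13

Summing gcd(|Δx|,|Δy|) over the edges gives the boundary count: gcd(26,8) + gcd(5,10) + gcd(4,14) + gcd(3,5) + gcd(24,21) = 2+5+2+1+3 = 13.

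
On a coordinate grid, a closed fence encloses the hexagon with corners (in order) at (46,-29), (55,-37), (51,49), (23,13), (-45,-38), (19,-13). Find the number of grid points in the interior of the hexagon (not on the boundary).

The shoelace formula gives twice the area as |(46·(-37) − 55·(-29)) + (55·49 − 51·(-37)) + (51·13 − 23·49) + (23·(-38) − (-45)·13) + ((-45)·(-13) − 19·(-38)) + (19·(-29) − 46·(-13))| = 5076, so the area is 2538.
Along each edge there are gcd(|Δx|,|Δy|)+1 lattice points, so counting each shared vertex once the boundary has gcd(9,8) + gcd(4,86) + gcd(28,36) + gcd(68,51) + gcd(64,25) + gcd(27,16) = 1+2+4+17+1+1 = 26.
By Pick's theorem A = I + B/2 − 1, so I = 2538 − 26/2 + 1 = 2526.

2526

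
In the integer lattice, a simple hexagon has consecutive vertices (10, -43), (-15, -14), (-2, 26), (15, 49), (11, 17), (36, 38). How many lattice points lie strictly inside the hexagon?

2045

Using the shoelace formula, 2A = |(10·(-14) − (-15)·(-43)) + ((-15)·26 − (-2)·(-14)) + ((-2)·49 − 15·26) + (15·17 − 11·49) + (11·38 − 36·17) + (36·(-43) − 10·38)| = 4097, so the area is 4097/2.
The number of boundary lattice points is Σ gcd(|Δx|,|Δy|) = gcd(25,29) + gcd(13,40) + gcd(17,23) + gcd(4,32) + gcd(25,21) + gcd(26,81) = 1+1+1+4+1+1 = 9.
Pick's theorem gives I = A − B/2 + 1 = 4097/2 − 9/2 + 1 = 2045.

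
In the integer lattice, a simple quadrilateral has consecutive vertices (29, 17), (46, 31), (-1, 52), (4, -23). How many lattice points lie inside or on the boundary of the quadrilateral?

The shoelace formula gives twice the area as |(29·31 − 46·17) + (46·52 − (-1)·31) + ((-1)·(-23) − 4·52) + (4·17 − 29·(-23))| = 3090, so the area is 1545.
Along each edge there are gcd(|Δx|,|Δy|)+1 lattice points, so counting each shared vertex once the boundary has gcd(17,14) + gcd(47,21) + gcd(5,75) + gcd(25,40) = 1+1+5+5 = 12.
Pick's theorem gives I = A − B/2 + 1 = 1545 − 12/2 + 1 = 1540, so the closed region contains I + B = 1540 + 12 = 1552 lattice points.

1552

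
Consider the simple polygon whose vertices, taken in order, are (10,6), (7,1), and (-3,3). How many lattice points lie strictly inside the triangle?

By the shoelace formula, twice the signed area is |(10·1 − 7·6) + (7·3 − (-3)·1) + ((-3)·6 − 10·3)| = 56, so the area is 28.
Along each edge there are gcd(|Δx|,|Δy|)+1 lattice points, so counting each shared vertex once the boundary has gcd(3,5) + gcd(10,2) + gcd(13,3) = 1+2+1 = 4.
Pick's theorem gives I = A − B/2 + 1 = 28 − 4/2 + 1 = 27.

27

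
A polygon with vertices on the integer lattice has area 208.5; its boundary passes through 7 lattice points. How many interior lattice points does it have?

Pick's theorem A = I + B/2 − 1 rearranges to I = A − B/2 + 1 = 208.5 − 7/2 + 1 = 206.

206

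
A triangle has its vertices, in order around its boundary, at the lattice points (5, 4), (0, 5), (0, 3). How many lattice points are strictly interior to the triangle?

By the shoelace formula, twice the signed area is |[5·5 − 0·4] + [0·3 − 0·5] + [0·4 − 5·3]| = 10, so the area is 5.
Summing gcd(|Δx|,|Δy|) over the edges gives the boundary count: gcd(5,1) + gcd(0,2) + gcd(5,1) = 1+2+1 = 4.
Pick's theorem gives I = A − B/2 + 1 = 5 − 4/2 + 1 = 4.

4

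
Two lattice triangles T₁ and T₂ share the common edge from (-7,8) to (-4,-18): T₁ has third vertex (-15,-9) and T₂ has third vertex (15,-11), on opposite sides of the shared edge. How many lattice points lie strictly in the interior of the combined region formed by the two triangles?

The union is the simple quadrilateral with vertices (-7,8), (-15,-9), (-4,-18), (15,-11) in order.
By the shoelace formula, twice the signed area is |[(-7)·(-9) − (-15)·8] + [(-15)·(-18) − (-4)·(-9)] + [(-4)·(-11) − 15·(-18)] + [15·8 − (-7)·(-11)]| = 774, so the area is 387.
The number of boundary lattice points is Σ gcd(|Δx|,|Δy|) = gcd(8,17) + gcd(11,9) + gcd(19,7) + gcd(22,19) = 1+1+1+1 = 4.
By Pick's theorem I = A − B/2 + 1 = 387 − 4/2 + 1 = 386.

386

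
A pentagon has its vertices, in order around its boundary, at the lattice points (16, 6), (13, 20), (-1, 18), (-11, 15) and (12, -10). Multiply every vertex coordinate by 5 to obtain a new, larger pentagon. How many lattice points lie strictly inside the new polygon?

Using the shoelace formula, 2A = |[16·20 − 13·6] + [13·18 − (-1)·20] + [(-1)·15 − (-11)·18] + [(-11)·(-10) − 12·15] + [12·6 − 16·(-10)]| = 841, so the area is 420.5.
Summing gcd(|Δx|,|Δy|) over the edges gives the boundary count: gcd(3,14) + gcd(14,2) + gcd(10,3) + gcd(23,25) + gcd(4,16) = 1+2+1+1+4 = 9.
Scaling by 5 multiplies the area by 5² = 25 (so the new area is 10512.5) and multiplies the boundary lattice-point count by 5, giving 45.
By Pick's theorem, the interior count of the dilated polygon is 10512.5 − 45/2 + 1 = 10491.

10491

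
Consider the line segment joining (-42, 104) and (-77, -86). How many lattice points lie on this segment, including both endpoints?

The number of lattice points on a segment between lattice points is gcd(|Δx|,|Δy|) + 1 = gcd(35,190) + 1 = 5 + 1 = 6.

6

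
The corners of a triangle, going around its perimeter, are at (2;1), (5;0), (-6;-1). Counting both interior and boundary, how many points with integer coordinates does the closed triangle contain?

By the shoelace formula, twice the signed area is |(2·0 − 5·1) + (5·(-1) − (-6)·0) + ((-6)·1 − 2·(-1))| = 14, so the area is 7.
Along each edge there are gcd(|Δx|,|Δy|)+1 lattice points, so counting each shared vertex once the boundary has gcd(3,1) + gcd(11,1) + gcd(8,2) = 1+1+2 = 4.
Pick's theorem gives I = A − B/2 + 1 = 7 − 4/2 + 1 = 6, so the closed region contains I + B = 6 + 4 = 10 lattice points.

10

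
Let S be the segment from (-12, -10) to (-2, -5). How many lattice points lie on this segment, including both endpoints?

6

The number of lattice points on a segment between lattice points is gcd(|Δx|,|Δy|) + 1 = gcd(10,5) + 1 = 5 + 1 = 6.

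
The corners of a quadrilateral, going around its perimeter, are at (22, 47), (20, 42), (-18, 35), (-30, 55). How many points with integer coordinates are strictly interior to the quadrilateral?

556

Using the shoelace formula, 2A = |(22·42 − 20·47) + (20·35 − (-18)·42) + ((-18)·55 − (-30)·35) + ((-30)·47 − 22·55)| = 1120, so the area is 560.
Summing gcd(|Δx|,|Δy|) over the edges gives the boundary count: gcd(2,5) + gcd(38,7) + gcd(12,20) + gcd(52,8) = 1+1+4+4 = 10.
Pick's theorem gives I = A − B/2 + 1 = 560 − 10/2 + 1 = 556.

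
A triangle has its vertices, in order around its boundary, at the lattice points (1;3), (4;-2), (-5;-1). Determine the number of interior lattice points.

20

The shoelace formula gives twice the area as |(1·(-2) − 4·3) + (4·(-1) − (-5)·(-2)) + ((-5)·3 − 1·(-1))| = 42, so the area is 21.
Along each edge there are gcd(|Δx|,|Δy|)+1 lattice points, so counting each shared vertex once the boundary has gcd(3,5) + gcd(9,1) + gcd(6,4) = 1+1+2 = 4.
By Pick's theorem A = I + B/2 − 1, so I = 21 − 4/2 + 1 = 20.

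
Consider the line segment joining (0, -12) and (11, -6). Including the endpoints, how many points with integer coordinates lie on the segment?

The number of lattice points on a segment between lattice points is gcd(|Δx|,|Δy|) + 1 = gcd(11,6) + 1 = 1 + 1 = 2.

2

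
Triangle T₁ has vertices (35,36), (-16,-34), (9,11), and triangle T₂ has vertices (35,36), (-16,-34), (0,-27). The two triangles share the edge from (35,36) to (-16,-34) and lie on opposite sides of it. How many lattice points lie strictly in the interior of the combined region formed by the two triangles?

648

The union is the simple quadrilateral with vertices (35,36), (9,11), (-16,-34), (0,-27) in order.
Using the shoelace formula, 2A = |[35·11 − 9·36] + [9·(-34) − (-16)·11] + [(-16)·(-27) − 0·(-34)] + [0·36 − 35·(-27)]| = 1308, so the area is 654.
The number of boundary lattice points is Σ gcd(|Δx|,|Δy|) = gcd(26,25) + gcd(25,45) + gcd(16,7) + gcd(35,63) = 1+5+1+7 = 14.
By Pick's theorem I = A − B/2 + 1 = 654 − 14/2 + 1 = 648.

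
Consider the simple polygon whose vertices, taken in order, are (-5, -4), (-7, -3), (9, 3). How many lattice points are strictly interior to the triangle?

Using the shoelace formula, 2A = |[(-5)·(-3) − (-7)·(-4)] + [(-7)·3 − 9·(-3)] + [9·(-4) − (-5)·3]| = 28, so the area is 14.
Summing gcd(|Δx|,|Δy|) over the edges gives the boundary count: gcd(2,1) + gcd(16,6) + gcd(14,7) = 1+2+7 = 10.
Pick's theorem gives I = A − B/2 + 1 = 14 − 10/2 + 1 = 10.

10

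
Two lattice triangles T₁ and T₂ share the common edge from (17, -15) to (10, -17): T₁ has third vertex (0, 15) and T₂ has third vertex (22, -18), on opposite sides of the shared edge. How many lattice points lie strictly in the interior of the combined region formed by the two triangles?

136

The union is the simple quadrilateral with vertices (17, -15), (0, 15), (10, -17), (22, -18) in order.
Using the shoelace formula, 2A = |[17·15 − 0·(-15)] + [0·(-17) − 10·15] + [10·(-18) − 22·(-17)] + [22·(-15) − 17·(-18)]| = 275, so the area is 137.5.
Summing gcd(|Δx|,|Δy|) over the edges gives the boundary count: gcd(17,30) + gcd(10,32) + gcd(12,1) + gcd(5,3) = 1+2+1+1 = 5.
By Pick's theorem I = A − B/2 + 1 = 137.5 − 5/2 + 1 = 136.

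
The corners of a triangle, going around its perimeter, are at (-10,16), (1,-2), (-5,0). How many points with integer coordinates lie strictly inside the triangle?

Using the shoelace formula, 2A = |[(-10)·(-2) − 1·16] + [1·0 − (-5)·(-2)] + [(-5)·16 − (-10)·0]| = 86, so the area is 43.
Summing gcd(|Δx|,|Δy|) over the edges gives the boundary count: gcd(11,18) + gcd(6,2) + gcd(5,16) = 1+2+1 = 4.
Pick's theorem gives I = A − B/2 + 1 = 43 − 4/2 + 1 = 42.

42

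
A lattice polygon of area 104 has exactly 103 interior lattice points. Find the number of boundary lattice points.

4

Pick's theorem gives A = I + B/2 − 1, so B = 2(A − I + 1) = 2(104 − 103 + 1) = 4.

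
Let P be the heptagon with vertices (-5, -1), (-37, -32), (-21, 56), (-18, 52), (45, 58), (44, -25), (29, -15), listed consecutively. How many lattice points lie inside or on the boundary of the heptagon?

Using the shoelace formula, 2A = |((-5)·(-32) − (-37)·(-1)) + ((-37)·56 − (-21)·(-32)) + ((-21)·52 − (-18)·56) + ((-18)·58 − 45·52) + (45·(-25) − 44·58) + (44·(-15) − 29·(-25)) + (29·(-1) − (-5)·(-15))| = 9805, so the area is 9805/2.
Along each edge there are gcd(|Δx|,|Δy|)+1 lattice points, so counting each shared vertex once the boundary has gcd(32,31) + gcd(16,88) + gcd(3,4) + gcd(63,6) + gcd(1,83) + gcd(15,10) + gcd(34,14) = 1+8+1+3+1+5+2 = 21.
Pick's theorem gives I = A − B/2 + 1 = 9805/2 − 21/2 + 1 = 4893, so the closed region contains I + B = 4893 + 21 = 4914 lattice points.

4914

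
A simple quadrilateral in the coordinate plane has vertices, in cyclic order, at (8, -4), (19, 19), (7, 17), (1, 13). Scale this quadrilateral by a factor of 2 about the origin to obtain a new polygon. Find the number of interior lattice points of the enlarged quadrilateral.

Using the shoelace formula, 2A = |[8·19 − 19·(-4)] + [19·17 − 7·19] + [7·13 − 1·17] + [1·(-4) − 8·13]| = 384, so the area is 192.
Along each edge there are gcd(|Δx|,|Δy|)+1 lattice points, so counting each shared vertex once the boundary has gcd(11,23) + gcd(12,2) + gcd(6,4) + gcd(7,17) = 1+2+2+1 = 6.
Scaling by 2 multiplies the area by 2² = 4 (so the new area is 768) and multiplies the boundary lattice-point count by 2, giving 12.
By Pick's theorem, the interior count of the dilated polygon is 768 − 12/2 + 1 = 763.

763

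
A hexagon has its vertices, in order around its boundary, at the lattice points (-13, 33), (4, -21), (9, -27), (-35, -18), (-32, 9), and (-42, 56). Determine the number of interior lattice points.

Using the shoelace formula, 2A = |[(-13)·(-21) − 4·33] + [4·(-27) − 9·(-21)] + [9·(-18) − (-35)·(-27)] + [(-35)·9 − (-32)·(-18)] + [(-32)·56 − (-42)·9] + [(-42)·33 − (-13)·56]| = 3848, so the area is 1924.
Summing gcd(|Δx|,|Δy|) over the edges gives the boundary count: gcd(17,54) + gcd(5,6) + gcd(44,9) + gcd(3,27) + gcd(10,47) + gcd(29,23) = 1+1+1+3+1+1 = 8.
Pick's theorem gives I = A − B/2 + 1 = 1924 − 8/2 + 1 = 1921.

1921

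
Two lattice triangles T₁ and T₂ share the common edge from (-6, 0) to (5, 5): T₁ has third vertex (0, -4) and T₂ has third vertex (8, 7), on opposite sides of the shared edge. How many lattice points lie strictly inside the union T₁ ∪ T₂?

36

The union is the simple quadrilateral with vertices (-6, 0), (0, -4), (5, 5), (8, 7) in order.
The shoelace formula gives twice the area as |((-6)·(-4) − 0·0) + (0·5 − 5·(-4)) + (5·7 − 8·5) + (8·0 − (-6)·7)| = 81, so the area is 81/2.
Along each edge there are gcd(|Δx|,|Δy|)+1 lattice points, so counting each shared vertex once the boundary has gcd(6,4) + gcd(5,9) + gcd(3,2) + gcd(14,7) = 2+1+1+7 = 11.
By Pick's theorem I = A − B/2 + 1 = 81/2 − 11/2 + 1 = 36.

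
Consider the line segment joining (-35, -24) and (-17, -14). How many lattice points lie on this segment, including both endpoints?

The number of lattice points on a segment between lattice points is gcd(|Δx|,|Δy|) + 1 = gcd(18,10) + 1 = 2 + 1 = 3.

3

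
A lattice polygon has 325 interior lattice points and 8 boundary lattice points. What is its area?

Pick's theorem states A = I + B/2 − 1, so A = 325 + 8/2 − 1 = 328.

328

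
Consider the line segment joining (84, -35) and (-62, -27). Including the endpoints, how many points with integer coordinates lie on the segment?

3

The number of lattice points on a segment between lattice points is gcd(|Δx|,|Δy|) + 1 = gcd(146,8) + 1 = 2 + 1 = 3.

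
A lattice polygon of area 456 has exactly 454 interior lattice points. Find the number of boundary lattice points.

6

Pick's theorem gives A = I + B/2 − 1, so B = 2(A − I + 1) = 2(456 − 454 + 1) = 6.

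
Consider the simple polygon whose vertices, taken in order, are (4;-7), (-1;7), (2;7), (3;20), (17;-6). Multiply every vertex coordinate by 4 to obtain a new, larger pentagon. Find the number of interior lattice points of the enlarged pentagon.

Using the shoelace formula, 2A = |[4·7 − (-1)·(-7)] + [(-1)·7 − 2·7] + [2·20 − 3·7] + [3·(-6) − 17·20] + [17·(-7) − 4·(-6)]| = 434, so the area is 217.
Summing gcd(|Δx|,|Δy|) over the edges gives the boundary count: gcd(5,14) + gcd(3,0) + gcd(1,13) + gcd(14,26) + gcd(13,1) = 1+3+1+2+1 = 8.
Scaling by 4 multiplies the area by 4² = 16 (so the new area is 3472) and multiplies the boundary lattice-point count by 4, giving 32.
By Pick's theorem, the interior count of the dilated polygon is 3472 − 32/2 + 1 = 3457.

3457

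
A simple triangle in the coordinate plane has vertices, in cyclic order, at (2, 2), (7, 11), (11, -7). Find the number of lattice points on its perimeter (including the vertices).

Summing gcd(|Δx|,|Δy|) over the edges gives the boundary count: gcd(5,9) + gcd(4,18) + gcd(9,9) = 1+2+9 = 12.

12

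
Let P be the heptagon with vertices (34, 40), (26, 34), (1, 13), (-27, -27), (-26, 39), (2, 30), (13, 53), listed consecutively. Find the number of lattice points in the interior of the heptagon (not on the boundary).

The shoelace formula gives twice the area as |[34·34 − 26·40] + [26·13 − 1·34] + [1·(-27) − (-27)·13] + [(-27)·39 − (-26)·(-27)] + [(-26)·30 − 2·39] + [2·53 − 13·30] + [13·40 − 34·53]| = 3435, so the area is 1717.5.
The number of boundary lattice points is Σ gcd(|Δx|,|Δy|) = gcd(8,6) + gcd(25,21) + gcd(28,40) + gcd(1,66) + gcd(28,9) + gcd(11,23) + gcd(21,13) = 2+1+4+1+1+1+1 = 11.
By Pick's theorem A = I + B/2 − 1, so I = 1717.5 − 11/2 + 1 = 1713.

1713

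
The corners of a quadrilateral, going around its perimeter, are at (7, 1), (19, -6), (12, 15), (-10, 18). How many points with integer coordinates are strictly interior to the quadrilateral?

Using the shoelace formula, 2A = |(7·(-6) − 19·1) + (19·15 − 12·(-6)) + (12·18 − (-10)·15) + ((-10)·1 − 7·18)| = 526, so the area is 263.
Summing gcd(|Δx|,|Δy|) over the edges gives the boundary count: gcd(12,7) + gcd(7,21) + gcd(22,3) + gcd(17,17) = 1+7+1+17 = 26.
Pick's theorem gives I = A − B/2 + 1 = 263 − 26/2 + 1 = 251.

251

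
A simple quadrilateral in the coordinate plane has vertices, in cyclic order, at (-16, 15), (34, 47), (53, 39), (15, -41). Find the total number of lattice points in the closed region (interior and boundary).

By the shoelace formula, twice the signed area is |((-16)·47 − 34·15) + (34·39 − 53·47) + (53·(-41) − 15·39) + (15·15 − (-16)·(-41))| = 5616, so the area is 2808.
Summing gcd(|Δx|,|Δy|) over the edges gives the boundary count: gcd(50,32) + gcd(19,8) + gcd(38,80) + gcd(31,56) = 2+1+2+1 = 6.
Pick's theorem gives I = A − B/2 + 1 = 2808 − 6/2 + 1 = 2806, so the closed region contains I + B = 2806 + 6 = 2812 lattice points.

2812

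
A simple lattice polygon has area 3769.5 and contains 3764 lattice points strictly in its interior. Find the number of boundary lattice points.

Pick's theorem gives A = I + B/2 − 1, so B = 2(A − I + 1) = 2(3769.5 − 3764 + 1) = 13.

13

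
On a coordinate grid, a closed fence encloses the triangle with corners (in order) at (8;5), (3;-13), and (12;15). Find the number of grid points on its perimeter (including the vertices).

4

Along each edge there are gcd(|Δx|,|Δy|)+1 lattice points, so counting each shared vertex once the boundary has gcd(5,18) + gcd(9,28) + gcd(4,10) = 1+1+2 = 4.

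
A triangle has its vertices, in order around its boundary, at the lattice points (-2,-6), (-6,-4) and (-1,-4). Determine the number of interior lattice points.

2

By the shoelace formula, twice the signed area is |[(-2)·(-4) − (-6)·(-6)] + [(-6)·(-4) − (-1)·(-4)] + [(-1)·(-6) − (-2)·(-4)]| = 10, so the area is 5.
Along each edge there are gcd(|Δx|,|Δy|)+1 lattice points, so counting each shared vertex once the boundary has gcd(4,2) + gcd(5,0) + gcd(1,2) = 2+5+1 = 8.
Pick's theorem gives I = A − B/2 + 1 = 5 − 8/2 + 1 = 2.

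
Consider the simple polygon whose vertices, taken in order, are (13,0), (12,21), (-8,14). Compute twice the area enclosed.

By the shoelace formula, twice the signed area is |[13·21 − 12·0] + [12·14 − (-8)·21] + [(-8)·0 − 13·14]| = 427, so the area is 213.5.

427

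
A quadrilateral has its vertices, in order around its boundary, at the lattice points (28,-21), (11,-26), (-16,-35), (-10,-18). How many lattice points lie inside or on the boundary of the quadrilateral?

By the shoelace formula, twice the signed area is |(28·(-26) − 11·(-21)) + (11·(-35) − (-16)·(-26)) + ((-16)·(-18) − (-10)·(-35)) + ((-10)·(-21) − 28·(-18))| = 646, so the area is 323.
The number of boundary lattice points is Σ gcd(|Δx|,|Δy|) = gcd(17,5) + gcd(27,9) + gcd(6,17) + gcd(38,3) = 1+9+1+1 = 12.
Pick's theorem gives I = A − B/2 + 1 = 323 − 12/2 + 1 = 318, so the closed region contains I + B = 318 + 12 = 330 lattice points.

330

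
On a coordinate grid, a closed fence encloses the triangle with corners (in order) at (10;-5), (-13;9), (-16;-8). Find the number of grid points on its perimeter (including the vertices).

3

Along each edge there are gcd(|Δx|,|Δy|)+1 lattice points, so counting each shared vertex once the boundary has gcd(23,14) + gcd(3,17) + gcd(26,3) = 1+1+1 = 3.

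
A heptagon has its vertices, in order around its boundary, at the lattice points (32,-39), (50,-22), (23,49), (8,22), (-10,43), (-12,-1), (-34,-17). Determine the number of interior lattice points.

Using the shoelace formula, 2A = |(32·(-22) − 50·(-39)) + (50·49 − 23·(-22)) + (23·22 − 8·49) + (8·43 − (-10)·22) + ((-10)·(-1) − (-12)·43) + ((-12)·(-17) − (-34)·(-1)) + ((-34)·(-39) − 32·(-17))| = 7446, so the area is 3723.
The number of boundary lattice points is Σ gcd(|Δx|,|Δy|) = gcd(18,17) + gcd(27,71) + gcd(15,27) + gcd(18,21) + gcd(2,44) + gcd(22,16) + gcd(66,22) = 1+1+3+3+2+2+22 = 34.
Pick's theorem gives I = A − B/2 + 1 = 3723 − 34/2 + 1 = 3707.

3707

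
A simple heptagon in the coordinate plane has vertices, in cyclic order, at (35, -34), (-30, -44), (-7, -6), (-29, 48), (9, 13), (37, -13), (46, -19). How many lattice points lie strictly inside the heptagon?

Using the shoelace formula, 2A = |(35·(-44) − (-30)·(-34)) + ((-30)·(-6) − (-7)·(-44)) + ((-7)·48 − (-29)·(-6)) + ((-29)·13 − 9·48) + (9·(-13) − 37·13) + (37·(-19) − 46·(-13)) + (46·(-34) − 35·(-19))| = 5609, so the area is 2804.5.
Summing gcd(|Δx|,|Δy|) over the edges gives the boundary count: gcd(65,10) + gcd(23,38) + gcd(22,54) + gcd(38,35) + gcd(28,26) + gcd(9,6) + gcd(11,15) = 5+1+2+1+2+3+1 = 15.
By Pick's theorem A = I + B/2 − 1, so I = 2804.5 − 15/2 + 1 = 2798.

2798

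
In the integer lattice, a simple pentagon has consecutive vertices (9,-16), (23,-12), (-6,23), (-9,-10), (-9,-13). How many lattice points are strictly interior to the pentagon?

631

By the shoelace formula, twice the signed area is |(9·(-12) − 23·(-16)) + (23·23 − (-6)·(-12)) + ((-6)·(-10) − (-9)·23) + ((-9)·(-13) − (-9)·(-10)) + ((-9)·(-16) − 9·(-13))| = 1272, so the area is 636.
Along each edge there are gcd(|Δx|,|Δy|)+1 lattice points, so counting each shared vertex once the boundary has gcd(14,4) + gcd(29,35) + gcd(3,33) + gcd(0,3) + gcd(18,3) = 2+1+3+3+3 = 12.
By Pick's theorem A = I + B/2 − 1, so I = 636 − 12/2 + 1 = 631.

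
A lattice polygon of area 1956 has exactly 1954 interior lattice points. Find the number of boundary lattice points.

6

Pick's theorem gives A = I + B/2 − 1, so B = 2(A − I + 1) = 2(1956 − 1954 + 1) = 6.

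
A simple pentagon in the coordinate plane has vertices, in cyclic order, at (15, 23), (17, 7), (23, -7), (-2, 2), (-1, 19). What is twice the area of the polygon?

The shoelace formula gives twice the area as |(15·7 − 17·23) + (17·(-7) − 23·7) + (23·2 − (-2)·(-7)) + ((-2)·19 − (-1)·2) + ((-1)·23 − 15·19)| = 878, so the area is 439.

878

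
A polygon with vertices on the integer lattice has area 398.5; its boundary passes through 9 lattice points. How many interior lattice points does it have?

395

Pick's theorem A = I + B/2 − 1 rearranges to I = A − B/2 + 1 = 398.5 − 9/2 + 1 = 395.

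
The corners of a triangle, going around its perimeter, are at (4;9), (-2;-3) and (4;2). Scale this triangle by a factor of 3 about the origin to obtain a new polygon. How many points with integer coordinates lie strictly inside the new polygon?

Using the shoelace formula, 2A = |(4·(-3) − (-2)·9) + ((-2)·2 − 4·(-3)) + (4·9 − 4·2)| = 42, so the area is 21.
The number of boundary lattice points is Σ gcd(|Δx|,|Δy|) = gcd(6,12) + gcd(6,5) + gcd(0,7) = 6+1+7 = 14.
Scaling by 3 multiplies the area by 3² = 9 (so the new area is 189) and multiplies the boundary lattice-point count by 3, giving 42.
By Pick's theorem, the interior count of the dilated polygon is 189 − 42/2 + 1 = 169.

169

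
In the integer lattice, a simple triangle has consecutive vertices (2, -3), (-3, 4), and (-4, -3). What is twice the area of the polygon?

42

Using the shoelace formula, 2A = |[2·4 − (-3)·(-3)] + [(-3)·(-3) − (-4)·4] + [(-4)·(-3) − 2·(-3)]| = 42, so the area is 21.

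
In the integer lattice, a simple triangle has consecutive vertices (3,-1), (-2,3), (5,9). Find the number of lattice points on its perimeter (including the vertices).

4

Along each edge there are gcd(|Δx|,|Δy|)+1 lattice points, so counting each shared vertex once the boundary has gcd(5,4) + gcd(7,6) + gcd(2,10) = 1+1+2 = 4.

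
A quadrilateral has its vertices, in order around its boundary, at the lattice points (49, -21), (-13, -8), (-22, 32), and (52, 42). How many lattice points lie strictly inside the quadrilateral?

3495

Using the shoelace formula, 2A = |[49·(-8) − (-13)·(-21)] + [(-13)·32 − (-22)·(-8)] + [(-22)·42 − 52·32] + [52·(-21) − 49·42]| = 6995, so the area is 6995/2.
The number of boundary lattice points is Σ gcd(|Δx|,|Δy|) = gcd(62,13) + gcd(9,40) + gcd(74,10) + gcd(3,63) = 1+1+2+3 = 7.
Pick's theorem gives I = A − B/2 + 1 = 6995/2 − 7/2 + 1 = 3495.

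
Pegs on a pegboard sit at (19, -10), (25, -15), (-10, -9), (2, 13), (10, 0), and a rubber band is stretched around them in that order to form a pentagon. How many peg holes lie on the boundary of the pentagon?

6

Summing gcd(|Δx|,|Δy|) over the edges gives the boundary count: gcd(6,5) + gcd(35,6) + gcd(12,22) + gcd(8,13) + gcd(9,10) = 1+1+2+1+1 = 6.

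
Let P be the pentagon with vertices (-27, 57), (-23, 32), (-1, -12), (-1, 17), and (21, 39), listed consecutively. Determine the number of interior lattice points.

1251

Using the shoelace formula, 2A = |((-27)·32 − (-23)·57) + ((-23)·(-12) − (-1)·32) + ((-1)·17 − (-1)·(-12)) + ((-1)·39 − 21·17) + (21·57 − (-27)·39)| = 2580, so the area is 1290.
Summing gcd(|Δx|,|Δy|) over the edges gives the boundary count: gcd(4,25) + gcd(22,44) + gcd(0,29) + gcd(22,22) + gcd(48,18) = 1+22+29+22+6 = 80.
Pick's theorem gives I = A − B/2 + 1 = 1290 − 80/2 + 1 = 1251.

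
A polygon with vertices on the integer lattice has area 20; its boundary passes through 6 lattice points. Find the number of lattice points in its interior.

Pick's theorem A = I + B/2 − 1 rearranges to I = A − B/2 + 1 = 20 − 6/2 + 1 = 18.

18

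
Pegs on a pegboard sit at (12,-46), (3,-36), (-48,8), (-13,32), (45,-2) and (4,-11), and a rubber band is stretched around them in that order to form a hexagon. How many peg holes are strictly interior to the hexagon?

Using the shoelace formula, 2A = |(12·(-36) − 3·(-46)) + (3·8 − (-48)·(-36)) + ((-48)·32 − (-13)·8) + ((-13)·(-2) − 45·32) + (45·(-11) − 4·(-2)) + (4·(-46) − 12·(-11))| = 5383, so the area is 5383/2.
Along each edge there are gcd(|Δx|,|Δy|)+1 lattice points, so counting each shared vertex once the boundary has gcd(9,10) + gcd(51,44) + gcd(35,24) + gcd(58,34) + gcd(41,9) + gcd(8,35) = 1+1+1+2+1+1 = 7.
By Pick's theorem A = I + B/2 − 1, so I = 5383/2 − 7/2 + 1 = 2689.

2689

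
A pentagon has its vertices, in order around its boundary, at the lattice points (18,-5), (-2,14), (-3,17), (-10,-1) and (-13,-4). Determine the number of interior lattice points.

291

The shoelace formula gives twice the area as |[18·14 − (-2)·(-5)] + [(-2)·17 − (-3)·14] + [(-3)·(-1) − (-10)·17] + [(-10)·(-4) − (-13)·(-1)] + [(-13)·(-5) − 18·(-4)]| = 587, so the area is 293.5.
The number of boundary lattice points is Σ gcd(|Δx|,|Δy|) = gcd(20,19) + gcd(1,3) + gcd(7,18) + gcd(3,3) + gcd(31,1) = 1+1+1+3+1 = 7.
By Pick's theorem A = I + B/2 − 1, so I = 293.5 − 7/2 + 1 = 291.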